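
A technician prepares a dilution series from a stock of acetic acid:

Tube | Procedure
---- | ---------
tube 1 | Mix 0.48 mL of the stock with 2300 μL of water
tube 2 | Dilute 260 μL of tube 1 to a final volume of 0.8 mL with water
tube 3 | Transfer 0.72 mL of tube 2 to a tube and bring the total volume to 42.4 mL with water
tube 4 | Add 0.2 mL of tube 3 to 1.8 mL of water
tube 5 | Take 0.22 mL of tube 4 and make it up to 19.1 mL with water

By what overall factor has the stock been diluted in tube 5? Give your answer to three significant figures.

Step 1: 0.48 mL + 2300 μL = 2.78 mL total → factor 2.78/0.48 = 5.7917
Step 2: 260 μL brought to 0.8 mL → factor 800/260 = 3.0769
Step 3: 0.72 mL brought to 42.4 mL → factor 42.4/0.72 = 58.889
Step 4: 0.2 mL + 1.8 mL = 2 mL total → factor 2/0.2 = 10
Step 5: 0.22 mL brought to 19.1 mL → factor 19.1/0.22 = 86.818
Overall dilution factor = 5.7917 × 3.0769 × 58.889 × 10 × 86.818 = 9.111 × 10^5

9.11 × 10^5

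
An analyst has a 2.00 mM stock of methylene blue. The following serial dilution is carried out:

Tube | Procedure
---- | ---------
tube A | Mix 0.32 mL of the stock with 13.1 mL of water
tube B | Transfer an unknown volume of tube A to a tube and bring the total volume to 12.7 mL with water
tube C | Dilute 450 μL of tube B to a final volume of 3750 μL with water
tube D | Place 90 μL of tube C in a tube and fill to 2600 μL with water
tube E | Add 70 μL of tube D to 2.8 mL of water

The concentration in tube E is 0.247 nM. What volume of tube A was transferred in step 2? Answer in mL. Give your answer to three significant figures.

0.649 mL

Step 1: 0.32 mL + 13.1 mL = 13.42 mL total → factor 13.42/0.32 = 41.938
Step 2: v brought to 12.7 mL → factor = 12.7 mL/v
Step 3: 450 μL brought to 3750 μL → factor 3750/450 = 8.3333
Step 4: 90 μL brought to 2600 μL → factor 2600/90 = 28.889
Step 5: 70 μL + 2.8 mL = 2870 μL total → factor 2870/70 = 41
Product of known-step factors = 4.1394 × 10^5
Overall factor = 2.00 mM / (0.247 nM) = 8.0972 × 10^6
Step-2 factor = 8.0972 × 10^6 / 4.1394 × 10^5 = 19.561
v = 12.7 mL / 19.561 = 0.649 mL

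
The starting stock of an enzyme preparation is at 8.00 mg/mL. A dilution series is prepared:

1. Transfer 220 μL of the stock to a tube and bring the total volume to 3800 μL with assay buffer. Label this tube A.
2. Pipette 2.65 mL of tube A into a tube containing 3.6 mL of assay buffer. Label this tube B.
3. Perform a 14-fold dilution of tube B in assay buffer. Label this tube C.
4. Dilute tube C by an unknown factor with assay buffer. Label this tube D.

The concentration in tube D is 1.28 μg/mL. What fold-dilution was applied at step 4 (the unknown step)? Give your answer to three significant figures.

Step 1: 220 μL brought to 3800 μL → factor 3800/220 = 17.273
Step 2: 2.65 mL + 3.6 mL = 6.25 mL total → factor 6.25/2.65 = 2.3585
Step 3: 14-fold → factor 14
Step 4: unknown factor x
Product of known-step factors = 570.33
Overall factor = 8.00 mg/mL / (1.28 μg/mL) = 6250
x = 6250 / 570.33 = 11.0

11.0-fold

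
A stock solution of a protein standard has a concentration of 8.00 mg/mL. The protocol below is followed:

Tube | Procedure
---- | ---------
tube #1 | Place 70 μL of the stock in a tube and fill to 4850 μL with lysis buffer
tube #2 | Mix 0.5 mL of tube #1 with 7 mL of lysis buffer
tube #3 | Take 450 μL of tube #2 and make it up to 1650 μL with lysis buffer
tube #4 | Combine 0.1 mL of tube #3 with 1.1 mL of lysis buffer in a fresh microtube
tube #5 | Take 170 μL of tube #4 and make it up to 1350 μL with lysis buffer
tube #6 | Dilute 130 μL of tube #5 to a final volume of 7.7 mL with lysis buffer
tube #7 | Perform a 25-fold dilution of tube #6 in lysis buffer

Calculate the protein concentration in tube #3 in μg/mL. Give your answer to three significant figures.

2.10 μg/mL

Step 1: 70 μL brought to 4850 μL → factor 4850/70 = 69.286
Step 2: 0.5 mL + 7 mL = 7.5 mL total → factor 7.5/0.5 = 15
Step 3: 450 μL brought to 1650 μL → factor 1650/450 = 3.6667
Dilution factor through tube #3 = 69.286 × 15 × 3.6667 = 3810.7
[tube #3] = 8.00 mg/mL / 3810.7 = 0.002099 mg/mL = 2.10 μg/mL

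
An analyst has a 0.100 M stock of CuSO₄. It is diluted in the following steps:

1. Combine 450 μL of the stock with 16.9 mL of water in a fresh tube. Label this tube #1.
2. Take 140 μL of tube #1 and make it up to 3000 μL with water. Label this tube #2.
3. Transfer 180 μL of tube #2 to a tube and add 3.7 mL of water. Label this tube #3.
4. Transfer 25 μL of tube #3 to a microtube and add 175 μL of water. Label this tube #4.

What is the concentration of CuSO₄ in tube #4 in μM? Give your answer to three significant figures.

0.702 μM

Step 1: 450 μL + 16.9 mL = 17350 μL total → factor 17350/450 = 38.556
Step 2: 140 μL brought to 3000 μL → factor 3000/140 = 21.429
Step 3: 180 μL + 3.7 mL = 3880 μL total → factor 3880/180 = 21.556
Step 4: 25 μL + 175 μL = 200 μL total → factor 200/25 = 8
Overall dilution factor = 38.556 × 21.429 × 21.556 × 8 = 1.4247 × 10^5
Final = 0.100 M / 1.4247 × 10^5 = 7.019 × 10^-7 M = 0.702 μM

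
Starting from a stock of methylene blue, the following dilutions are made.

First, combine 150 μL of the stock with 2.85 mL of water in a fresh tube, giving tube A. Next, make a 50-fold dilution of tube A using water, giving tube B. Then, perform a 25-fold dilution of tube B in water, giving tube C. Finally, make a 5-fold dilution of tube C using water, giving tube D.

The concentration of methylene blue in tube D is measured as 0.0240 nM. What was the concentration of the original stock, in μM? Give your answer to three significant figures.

3.00 μM

Step 1: 150 μL + 2.85 mL = 3000 μL total → factor 3000/150 = 20
Step 2: 50-fold → factor 50
Step 3: 25-fold → factor 25
Step 4: 5-fold → factor 5
Overall dilution factor = 20 × 50 × 25 × 5 = 1.25 × 10^5
Stock = 0.0240 nM × 1.25 × 10^5 = 3000 nM = 3.00 μM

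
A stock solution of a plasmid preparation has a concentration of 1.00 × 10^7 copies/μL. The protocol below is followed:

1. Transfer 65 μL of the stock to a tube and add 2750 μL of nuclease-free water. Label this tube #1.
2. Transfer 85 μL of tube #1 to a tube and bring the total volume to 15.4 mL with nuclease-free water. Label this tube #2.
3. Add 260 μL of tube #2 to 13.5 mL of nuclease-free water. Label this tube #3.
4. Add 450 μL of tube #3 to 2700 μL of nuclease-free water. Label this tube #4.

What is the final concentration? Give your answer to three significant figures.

Step 1: 65 μL + 2750 μL = 2815 μL total → factor 2815/65 = 43.308
Step 2: 85 μL brought to 15.4 mL → factor 15400/85 = 181.18
Step 3: 260 μL + 13.5 mL = 13760 μL total → factor 13760/260 = 52.923
Step 4: 450 μL + 2700 μL = 3150 μL total → factor 3150/450 = 7
Overall dilution factor = 43.308 × 181.18 × 52.923 × 7 = 2.9068 × 10^6
Final = 1.00 × 10^7 copies/μL / 2.9068 × 10^6 = 3.44 copies/μL

3.44 copies/μL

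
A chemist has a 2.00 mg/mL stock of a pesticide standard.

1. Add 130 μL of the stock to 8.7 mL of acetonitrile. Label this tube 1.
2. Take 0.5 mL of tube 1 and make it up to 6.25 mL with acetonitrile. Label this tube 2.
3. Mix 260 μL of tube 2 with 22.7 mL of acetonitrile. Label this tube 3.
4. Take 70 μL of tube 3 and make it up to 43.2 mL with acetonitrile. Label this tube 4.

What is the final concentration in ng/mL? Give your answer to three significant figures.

0.0432 ng/mL

Step 1: 130 μL + 8.7 mL = 8830 μL total → factor 8830/130 = 67.923
Step 2: 0.5 mL brought to 6.25 mL → factor 6.25/0.5 = 12.5
Step 3: 260 μL + 22.7 mL = 22960 μL total → factor 22960/260 = 88.308
Step 4: 70 μL brought to 43.2 mL → factor 43200/70 = 617.14
Overall dilution factor = 67.923 × 12.5 × 88.308 × 617.14 = 4.6271 × 10^7
Final = 2.00 mg/mL / 4.6271 × 10^7 = 4.322 × 10^-8 mg/mL = 0.0432 ng/mL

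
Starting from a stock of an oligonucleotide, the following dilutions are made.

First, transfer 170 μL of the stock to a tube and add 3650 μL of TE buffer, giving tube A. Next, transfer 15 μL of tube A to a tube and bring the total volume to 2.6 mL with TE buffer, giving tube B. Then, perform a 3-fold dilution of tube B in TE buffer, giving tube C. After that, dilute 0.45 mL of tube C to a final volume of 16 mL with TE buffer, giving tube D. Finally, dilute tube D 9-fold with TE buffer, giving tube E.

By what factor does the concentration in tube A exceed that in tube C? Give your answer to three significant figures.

520

Step 1: 170 μL + 3650 μL = 3820 μL total → factor 3820/170 = 22.471
Step 2: 15 μL brought to 2.6 mL → factor 2600/15 = 173.33
Step 3: 3-fold → factor 3
Dilution factor to tube A = 22.471; to tube C = 11685
[tube A]/[tube C] = (factor to tube C)/(factor to tube A) = 11685/22.471 = 520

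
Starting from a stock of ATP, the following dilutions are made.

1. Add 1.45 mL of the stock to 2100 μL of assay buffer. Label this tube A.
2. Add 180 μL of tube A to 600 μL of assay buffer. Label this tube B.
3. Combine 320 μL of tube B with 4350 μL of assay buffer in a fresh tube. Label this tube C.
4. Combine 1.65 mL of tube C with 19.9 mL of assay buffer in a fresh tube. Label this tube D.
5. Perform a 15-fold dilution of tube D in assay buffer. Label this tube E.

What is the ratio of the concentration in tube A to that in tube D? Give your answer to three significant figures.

826

Step 1: 1.45 mL + 2100 μL = 3.55 mL total → factor 3.55/1.45 = 2.4483
Step 2: 180 μL + 600 μL = 780 μL total → factor 780/180 = 4.3333
Step 3: 320 μL + 4350 μL = 4670 μL total → factor 4670/320 = 14.594
Step 4: 1.65 mL + 19.9 mL = 21.55 mL total → factor 21.55/1.65 = 13.061
Dilution factor to tube A = 2.4483; to tube D = 2022.1
[tube A]/[tube D] = (factor to tube D)/(factor to tube A) = 2022.1/2.4483 = 826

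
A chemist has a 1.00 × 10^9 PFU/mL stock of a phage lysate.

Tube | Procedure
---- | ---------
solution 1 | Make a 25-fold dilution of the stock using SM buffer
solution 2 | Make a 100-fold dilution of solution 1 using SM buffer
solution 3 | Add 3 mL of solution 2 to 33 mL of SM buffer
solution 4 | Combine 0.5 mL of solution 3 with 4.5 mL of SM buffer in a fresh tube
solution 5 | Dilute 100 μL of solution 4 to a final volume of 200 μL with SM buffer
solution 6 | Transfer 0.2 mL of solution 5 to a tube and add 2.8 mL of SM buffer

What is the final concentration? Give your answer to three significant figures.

111 PFU/mL

Step 1: 25-fold → factor 25
Step 2: 100-fold → factor 100
Step 3: 3 mL + 33 mL = 36 mL total → factor 36/3 = 12
Step 4: 0.5 mL + 4.5 mL = 5 mL total → factor 5/0.5 = 10
Step 5: 100 μL brought to 200 μL → factor 200/100 = 2
Step 6: 0.2 mL + 2.8 mL = 3 mL total → factor 3/0.2 = 15
Overall dilution factor = 25 × 100 × 12 × 10 × 2 × 15 = 9 × 10^6
Final = 1.00 × 10^9 PFU/mL / 9 × 10^6 = 111 PFU/mL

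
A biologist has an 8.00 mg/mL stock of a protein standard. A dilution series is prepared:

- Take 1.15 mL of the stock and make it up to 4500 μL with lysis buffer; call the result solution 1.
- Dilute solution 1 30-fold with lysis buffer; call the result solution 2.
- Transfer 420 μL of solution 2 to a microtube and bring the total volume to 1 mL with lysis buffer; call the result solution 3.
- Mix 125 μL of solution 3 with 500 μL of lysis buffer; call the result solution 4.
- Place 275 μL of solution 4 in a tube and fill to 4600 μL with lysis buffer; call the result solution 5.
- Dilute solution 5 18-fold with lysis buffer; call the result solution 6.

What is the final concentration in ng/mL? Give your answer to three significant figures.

Step 1: 1.15 mL brought to 4500 μL → factor 4.5/1.15 = 3.913
Step 2: 30-fold → factor 30
Step 3: 420 μL brought to 1 mL → factor 1000/420 = 2.381
Step 4: 125 μL + 500 μL = 625 μL total → factor 625/125 = 5
Step 5: 275 μL brought to 4600 μL → factor 4600/275 = 16.727
Step 6: 18-fold → factor 18
Overall dilution factor = 3.913 × 30 × 2.381 × 5 × 16.727 × 18 = 4.2078 × 10^5
Final = 8.00 mg/mL / 4.2078 × 10^5 = 1.901 × 10^-5 mg/mL = 19.0 ng/mL

19.0 ng/mL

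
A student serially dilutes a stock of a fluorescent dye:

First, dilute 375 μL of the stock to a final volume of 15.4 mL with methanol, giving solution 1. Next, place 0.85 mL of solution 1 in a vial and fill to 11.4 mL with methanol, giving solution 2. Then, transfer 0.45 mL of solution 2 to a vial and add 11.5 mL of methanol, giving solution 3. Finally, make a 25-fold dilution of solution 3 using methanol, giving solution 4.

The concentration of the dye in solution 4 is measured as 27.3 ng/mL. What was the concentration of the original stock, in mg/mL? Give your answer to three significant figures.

9.98 mg/mL

Step 1: 375 μL brought to 15.4 mL → factor 15400/375 = 41.067
Step 2: 0.85 mL brought to 11.4 mL → factor 11.4/0.85 = 13.412
Step 3: 0.45 mL + 11.5 mL = 11.95 mL total → factor 11.95/0.45 = 26.556
Step 4: 25-fold → factor 25
Overall dilution factor = 41.067 × 13.412 × 26.556 × 25 = 3.6565 × 10^5
Stock = 27.3 ng/mL × 3.6565 × 10^5 = 9.982 × 10^6 ng/mL = 9.98 mg/mL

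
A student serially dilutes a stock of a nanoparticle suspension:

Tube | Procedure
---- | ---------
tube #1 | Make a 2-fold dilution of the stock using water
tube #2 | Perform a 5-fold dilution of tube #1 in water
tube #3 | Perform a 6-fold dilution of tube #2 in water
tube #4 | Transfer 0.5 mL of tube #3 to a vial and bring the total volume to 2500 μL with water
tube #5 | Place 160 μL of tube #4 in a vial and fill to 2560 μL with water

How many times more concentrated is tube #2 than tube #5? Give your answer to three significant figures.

Step 1: 2-fold → factor 2
Step 2: 5-fold → factor 5
Step 3: 6-fold → factor 6
Step 4: 0.5 mL brought to 2500 μL → factor 2.5/0.5 = 5
Step 5: 160 μL brought to 2560 μL → factor 2560/160 = 16
Dilution factor to tube #2 = 10; to tube #5 = 4800
[tube #2]/[tube #5] = (factor to tube #5)/(factor to tube #2) = 4800/10 = 480

480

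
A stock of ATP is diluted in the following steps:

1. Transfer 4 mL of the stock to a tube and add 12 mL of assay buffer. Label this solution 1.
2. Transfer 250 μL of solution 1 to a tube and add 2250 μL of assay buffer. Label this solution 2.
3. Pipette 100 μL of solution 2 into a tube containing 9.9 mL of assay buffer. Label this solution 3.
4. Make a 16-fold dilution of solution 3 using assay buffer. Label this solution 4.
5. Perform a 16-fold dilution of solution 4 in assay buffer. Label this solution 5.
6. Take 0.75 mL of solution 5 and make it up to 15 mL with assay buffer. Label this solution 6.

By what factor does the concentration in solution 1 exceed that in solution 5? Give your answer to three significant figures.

Step 1: 4 mL + 12 mL = 16 mL total → factor 16/4 = 4
Step 2: 250 μL + 2250 μL = 2500 μL total → factor 2500/250 = 10
Step 3: 100 μL + 9.9 mL = 10000 μL total → factor 10000/100 = 100
Step 4: 16-fold → factor 16
Step 5: 16-fold → factor 16
Dilution factor to solution 1 = 4; to solution 5 = 1.024 × 10^6
[solution 1]/[solution 5] = (factor to solution 5)/(factor to solution 1) = 1.024 × 10^6/4 = 2.56 × 10^5

2.56 × 10^5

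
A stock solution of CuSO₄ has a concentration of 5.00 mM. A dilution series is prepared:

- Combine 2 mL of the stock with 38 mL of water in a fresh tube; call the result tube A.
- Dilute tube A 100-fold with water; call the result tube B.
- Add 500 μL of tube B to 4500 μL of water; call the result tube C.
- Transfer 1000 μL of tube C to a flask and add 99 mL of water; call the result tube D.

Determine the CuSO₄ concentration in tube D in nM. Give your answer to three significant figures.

Step 1: 2 mL + 38 mL = 40 mL total → factor 40/2 = 20
Step 2: 100-fold → factor 100
Step 3: 500 μL + 4500 μL = 5000 μL total → factor 5000/500 = 10
Step 4: 1000 μL + 99 mL = 1 × 10^5 μL total → factor 1 × 10^5/1000 = 100
Overall dilution factor = 20 × 100 × 10 × 100 = 2 × 10^6
Final = 5.00 mM / 2 × 10^6 = 2.500 × 10^-6 mM = 2.50 nM

2.50 nM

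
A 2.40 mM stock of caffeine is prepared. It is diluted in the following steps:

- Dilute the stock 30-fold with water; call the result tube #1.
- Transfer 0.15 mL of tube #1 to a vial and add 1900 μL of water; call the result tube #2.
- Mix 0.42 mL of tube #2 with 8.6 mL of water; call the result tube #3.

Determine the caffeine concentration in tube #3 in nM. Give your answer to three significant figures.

Step 1: 30-fold → factor 30
Step 2: 0.15 mL + 1900 μL = 2.05 mL total → factor 2.05/0.15 = 13.667
Step 3: 0.42 mL + 8.6 mL = 9.02 mL total → factor 9.02/0.42 = 21.476
Overall dilution factor = 30 × 13.667 × 21.476 = 8805.2
Final = 2.40 mM / 8805.2 = 0.0002726 mM = 273 nM

273 nM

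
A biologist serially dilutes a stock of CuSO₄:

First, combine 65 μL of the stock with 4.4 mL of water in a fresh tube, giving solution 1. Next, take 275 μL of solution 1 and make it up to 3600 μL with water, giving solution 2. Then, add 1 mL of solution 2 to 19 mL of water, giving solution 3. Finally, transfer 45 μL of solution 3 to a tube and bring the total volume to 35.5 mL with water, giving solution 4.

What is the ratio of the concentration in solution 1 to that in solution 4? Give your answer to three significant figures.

Step 1: 65 μL + 4.4 mL = 4465 μL total → factor 4465/65 = 68.692
Step 2: 275 μL brought to 3600 μL → factor 3600/275 = 13.091
Step 3: 1 mL + 19 mL = 20 mL total → factor 20/1 = 20
Step 4: 45 μL brought to 35.5 mL → factor 35500/45 = 788.89
Dilution factor to solution 1 = 68.692; to solution 4 = 1.4188 × 10^7
[solution 1]/[solution 4] = (factor to solution 4)/(factor to solution 1) = 1.4188 × 10^7/68.692 = 2.07 × 10^5

2.07 × 10^5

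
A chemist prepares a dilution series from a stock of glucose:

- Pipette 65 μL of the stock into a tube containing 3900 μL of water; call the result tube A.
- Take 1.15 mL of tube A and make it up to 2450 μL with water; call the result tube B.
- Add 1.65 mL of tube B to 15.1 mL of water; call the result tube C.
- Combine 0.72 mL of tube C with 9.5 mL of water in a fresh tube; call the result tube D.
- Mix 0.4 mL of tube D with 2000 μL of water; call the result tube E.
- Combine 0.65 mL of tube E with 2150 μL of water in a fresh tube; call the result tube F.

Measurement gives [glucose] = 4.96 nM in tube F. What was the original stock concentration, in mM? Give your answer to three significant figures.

Step 1: 65 μL + 3900 μL = 3965 μL total → factor 3965/65 = 61
Step 2: 1.15 mL brought to 2450 μL → factor 2.45/1.15 = 2.1304
Step 3: 1.65 mL + 15.1 mL = 16.75 mL total → factor 16.75/1.65 = 10.152
Step 4: 0.72 mL + 9.5 mL = 10.22 mL total → factor 10.22/0.72 = 14.194
Step 5: 0.4 mL + 2000 μL = 2.4 mL total → factor 2.4/0.4 = 6
Step 6: 0.65 mL + 2150 μL = 2.8 mL total → factor 2.8/0.65 = 4.3077
Overall dilution factor = 61 × 2.1304 × 10.152 × 14.194 × 6 × 4.3077 = 4.84 × 10^5
Stock = 4.96 nM × 4.84 × 10^5 = 2.401 × 10^6 nM = 2.40 mM

2.40 mM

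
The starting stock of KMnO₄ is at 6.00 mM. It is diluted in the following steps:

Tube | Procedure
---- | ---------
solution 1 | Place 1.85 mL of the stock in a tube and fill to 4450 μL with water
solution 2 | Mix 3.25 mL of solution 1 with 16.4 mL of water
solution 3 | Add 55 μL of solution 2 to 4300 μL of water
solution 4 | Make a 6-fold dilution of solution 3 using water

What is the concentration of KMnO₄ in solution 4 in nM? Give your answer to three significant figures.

Step 1: 1.85 mL brought to 4450 μL → factor 4.45/1.85 = 2.4054
Step 2: 3.25 mL + 16.4 mL = 19.65 mL total → factor 19.65/3.25 = 6.0462
Step 3: 55 μL + 4300 μL = 4355 μL total → factor 4355/55 = 79.182
Step 4: 6-fold → factor 6
Overall dilution factor = 2.4054 × 6.0462 × 79.182 × 6 = 6909.5
Final = 6.00 mM / 6909.5 = 0.0008684 mM = 868 nM

868 nM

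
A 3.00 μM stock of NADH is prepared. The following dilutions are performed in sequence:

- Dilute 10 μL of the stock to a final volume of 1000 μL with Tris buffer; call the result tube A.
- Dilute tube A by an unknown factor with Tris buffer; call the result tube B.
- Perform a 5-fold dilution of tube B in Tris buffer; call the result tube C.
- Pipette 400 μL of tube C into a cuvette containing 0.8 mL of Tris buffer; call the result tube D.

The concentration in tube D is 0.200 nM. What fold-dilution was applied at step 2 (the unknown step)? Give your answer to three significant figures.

Step 1: 10 μL brought to 1000 μL → factor 1000/10 = 100
Step 2: unknown factor x
Step 3: 5-fold → factor 5
Step 4: 400 μL + 0.8 mL = 1200 μL total → factor 1200/400 = 3
Product of known-step factors = 1500
Overall factor = 3.00 μM / (0.200 nM) = 15000
x = 15000 / 1500 = 10.0

10.0-fold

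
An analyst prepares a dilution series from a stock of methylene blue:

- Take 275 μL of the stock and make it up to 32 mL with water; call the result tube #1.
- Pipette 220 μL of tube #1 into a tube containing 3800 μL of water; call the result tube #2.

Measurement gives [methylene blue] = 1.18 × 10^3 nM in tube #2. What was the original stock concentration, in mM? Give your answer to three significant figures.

2.51 mM

Step 1: 275 μL brought to 32 mL → factor 32000/275 = 116.36
Step 2: 220 μL + 3800 μL = 4020 μL total → factor 4020/220 = 18.273
Overall dilution factor = 116.36 × 18.273 = 2126.3
Stock = 1.18 × 10^3 nM × 2126.3 = 2.509 × 10^6 nM = 2.51 mM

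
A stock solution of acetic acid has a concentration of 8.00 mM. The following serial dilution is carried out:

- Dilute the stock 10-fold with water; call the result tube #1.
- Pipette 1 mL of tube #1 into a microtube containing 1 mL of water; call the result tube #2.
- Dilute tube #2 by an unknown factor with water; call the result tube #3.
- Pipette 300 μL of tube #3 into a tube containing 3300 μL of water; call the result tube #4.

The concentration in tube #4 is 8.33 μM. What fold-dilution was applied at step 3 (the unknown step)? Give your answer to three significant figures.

4.00-fold

Step 1: 10-fold → factor 10
Step 2: 1 mL + 1 mL = 2 mL total → factor 2/1 = 2
Step 3: unknown factor x
Step 4: 300 μL + 3300 μL = 3600 μL total → factor 3600/300 = 12
Product of known-step factors = 240
Overall factor = 8.00 mM / (8.33 μM) = 960.38
x = 960.38 / 240 = 4.00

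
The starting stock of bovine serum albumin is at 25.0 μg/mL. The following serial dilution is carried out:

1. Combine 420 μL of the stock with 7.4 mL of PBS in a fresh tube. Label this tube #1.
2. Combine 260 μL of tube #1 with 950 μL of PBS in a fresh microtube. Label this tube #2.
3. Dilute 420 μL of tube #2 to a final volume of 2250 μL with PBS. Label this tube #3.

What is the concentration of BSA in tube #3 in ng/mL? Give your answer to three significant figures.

Step 1: 420 μL + 7.4 mL = 7820 μL total → factor 7820/420 = 18.619
Step 2: 260 μL + 950 μL = 1210 μL total → factor 1210/260 = 4.6538
Step 3: 420 μL brought to 2250 μL → factor 2250/420 = 5.3571
Overall dilution factor = 18.619 × 4.6538 × 5.3571 = 464.2
Final = 25.0 μg/mL / 464.2 = 0.05386 μg/mL = 53.9 ng/mL

53.9 ng/mL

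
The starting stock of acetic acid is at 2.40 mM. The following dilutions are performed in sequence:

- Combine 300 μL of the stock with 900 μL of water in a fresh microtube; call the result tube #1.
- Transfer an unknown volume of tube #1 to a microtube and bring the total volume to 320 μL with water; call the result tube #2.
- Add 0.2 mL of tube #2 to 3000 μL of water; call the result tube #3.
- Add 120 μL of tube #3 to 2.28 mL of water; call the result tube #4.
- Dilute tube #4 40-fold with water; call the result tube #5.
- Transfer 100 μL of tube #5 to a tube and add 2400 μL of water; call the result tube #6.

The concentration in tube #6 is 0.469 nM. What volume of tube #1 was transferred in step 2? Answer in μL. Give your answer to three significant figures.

Step 1: 300 μL + 900 μL = 1200 μL total → factor 1200/300 = 4
Step 2: v brought to 320 μL → factor = 320 μL/v
Step 3: 0.2 mL + 3000 μL = 3.2 mL total → factor 3.2/0.2 = 16
Step 4: 120 μL + 2.28 mL = 2400 μL total → factor 2400/120 = 20
Step 5: 40-fold → factor 40
Step 6: 100 μL + 2400 μL = 2500 μL total → factor 2500/100 = 25
Product of known-step factors = 1.28 × 10^6
Overall factor = 2.40 mM / (0.469 nM) = 5.1173 × 10^6
Step-2 factor = 5.1173 × 10^6 / 1.28 × 10^6 = 3.9979
v = 320 μL / 3.9979 = 80.0 μL

80.0 μL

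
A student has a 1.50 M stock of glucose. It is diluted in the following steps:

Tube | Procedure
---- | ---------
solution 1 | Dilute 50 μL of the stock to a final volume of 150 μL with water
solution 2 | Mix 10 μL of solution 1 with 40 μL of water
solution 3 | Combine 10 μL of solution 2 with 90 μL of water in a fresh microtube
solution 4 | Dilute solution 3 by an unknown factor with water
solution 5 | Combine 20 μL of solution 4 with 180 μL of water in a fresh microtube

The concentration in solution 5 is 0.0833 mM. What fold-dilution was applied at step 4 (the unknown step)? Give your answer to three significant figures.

Step 1: 50 μL brought to 150 μL → factor 150/50 = 3
Step 2: 10 μL + 40 μL = 50 μL total → factor 50/10 = 5
Step 3: 10 μL + 90 μL = 100 μL total → factor 100/10 = 10
Step 4: unknown factor x
Step 5: 20 μL + 180 μL = 200 μL total → factor 200/20 = 10
Product of known-step factors = 1500
Overall factor = 1.50 M / (0.0833 mM) = 18007
x = 18007 / 1500 = 12.0

12.0-fold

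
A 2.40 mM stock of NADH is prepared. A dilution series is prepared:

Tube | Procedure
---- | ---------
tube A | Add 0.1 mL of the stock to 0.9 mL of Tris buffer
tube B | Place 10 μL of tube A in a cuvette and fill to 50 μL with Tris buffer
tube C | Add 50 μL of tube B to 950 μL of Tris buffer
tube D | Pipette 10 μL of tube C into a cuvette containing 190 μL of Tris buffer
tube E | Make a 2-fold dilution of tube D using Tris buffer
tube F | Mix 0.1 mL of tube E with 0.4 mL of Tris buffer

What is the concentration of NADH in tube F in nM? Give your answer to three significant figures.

Step 1: 0.1 mL + 0.9 mL = 1 mL total → factor 1/0.1 = 10
Step 2: 10 μL brought to 50 μL → factor 50/10 = 5
Step 3: 50 μL + 950 μL = 1000 μL total → factor 1000/50 = 20
Step 4: 10 μL + 190 μL = 200 μL total → factor 200/10 = 20
Step 5: 2-fold → factor 2
Step 6: 0.1 mL + 0.4 mL = 0.5 mL total → factor 0.5/0.1 = 5
Overall dilution factor = 10 × 5 × 20 × 20 × 2 × 5 = 2 × 10^5
Final = 2.40 mM / 2 × 10^5 = 1.200 × 10^-5 mM = 12.0 nM

12.0 nM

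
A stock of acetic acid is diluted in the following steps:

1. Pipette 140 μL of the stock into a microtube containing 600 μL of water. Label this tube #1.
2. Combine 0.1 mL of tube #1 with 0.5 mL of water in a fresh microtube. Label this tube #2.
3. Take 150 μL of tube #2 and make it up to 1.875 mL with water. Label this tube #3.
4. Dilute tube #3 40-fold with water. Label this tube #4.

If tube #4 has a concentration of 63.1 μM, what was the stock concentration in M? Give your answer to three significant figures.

Step 1: 140 μL + 600 μL = 740 μL total → factor 740/140 = 5.2857
Step 2: 0.1 mL + 0.5 mL = 0.6 mL total → factor 0.6/0.1 = 6
Step 3: 150 μL brought to 1.875 mL → factor 1875/150 = 12.5
Step 4: 40-fold → factor 40
Overall dilution factor = 5.2857 × 6 × 12.5 × 40 = 15857
Stock = 63.1 μM × 15857 = 1.001 × 10^6 μM = 1.00 M

1.00 M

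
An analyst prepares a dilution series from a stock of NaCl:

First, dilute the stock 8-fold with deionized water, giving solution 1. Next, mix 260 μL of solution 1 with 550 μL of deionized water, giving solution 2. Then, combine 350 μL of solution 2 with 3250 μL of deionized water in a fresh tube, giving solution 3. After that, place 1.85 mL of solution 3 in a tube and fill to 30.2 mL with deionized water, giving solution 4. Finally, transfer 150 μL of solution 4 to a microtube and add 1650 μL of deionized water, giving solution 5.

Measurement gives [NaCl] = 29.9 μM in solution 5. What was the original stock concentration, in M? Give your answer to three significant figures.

1.50 M

Step 1: 8-fold → factor 8
Step 2: 260 μL + 550 μL = 810 μL total → factor 810/260 = 3.1154
Step 3: 350 μL + 3250 μL = 3600 μL total → factor 3600/350 = 10.286
Step 4: 1.85 mL brought to 30.2 mL → factor 30.2/1.85 = 16.324
Step 5: 150 μL + 1650 μL = 1800 μL total → factor 1800/150 = 12
Overall dilution factor = 8 × 3.1154 × 10.286 × 16.324 × 12 = 50217
Stock = 29.9 μM × 50217 = 1.501 × 10^6 μM = 1.50 M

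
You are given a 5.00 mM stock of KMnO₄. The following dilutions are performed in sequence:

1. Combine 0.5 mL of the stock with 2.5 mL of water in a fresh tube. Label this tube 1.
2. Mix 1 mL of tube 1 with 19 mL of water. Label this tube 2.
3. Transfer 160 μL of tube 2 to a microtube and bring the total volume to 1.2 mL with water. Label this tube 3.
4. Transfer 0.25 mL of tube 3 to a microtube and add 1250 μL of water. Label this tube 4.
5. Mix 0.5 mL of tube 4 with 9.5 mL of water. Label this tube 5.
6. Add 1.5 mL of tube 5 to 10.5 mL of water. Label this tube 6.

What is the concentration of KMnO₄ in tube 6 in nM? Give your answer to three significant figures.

5.79 nM

Step 1: 0.5 mL + 2.5 mL = 3 mL total → factor 3/0.5 = 6
Step 2: 1 mL + 19 mL = 20 mL total → factor 20/1 = 20
Step 3: 160 μL brought to 1.2 mL → factor 1200/160 = 7.5
Step 4: 0.25 mL + 1250 μL = 1.5 mL total → factor 1.5/0.25 = 6
Step 5: 0.5 mL + 9.5 mL = 10 mL total → factor 10/0.5 = 20
Step 6: 1.5 mL + 10.5 mL = 12 mL total → factor 12/1.5 = 8
Overall dilution factor = 6 × 20 × 7.5 × 6 × 20 × 8 = 8.64 × 10^5
Final = 5.00 mM / 8.64 × 10^5 = 5.787 × 10^-6 mM = 5.79 nM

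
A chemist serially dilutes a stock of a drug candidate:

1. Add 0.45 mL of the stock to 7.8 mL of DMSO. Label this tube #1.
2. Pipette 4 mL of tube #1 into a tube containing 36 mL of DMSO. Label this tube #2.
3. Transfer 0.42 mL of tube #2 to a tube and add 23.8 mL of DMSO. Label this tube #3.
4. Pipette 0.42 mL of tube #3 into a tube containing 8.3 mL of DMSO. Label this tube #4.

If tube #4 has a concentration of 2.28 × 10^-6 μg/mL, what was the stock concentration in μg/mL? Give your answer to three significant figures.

0.500 μg/mL

Step 1: 0.45 mL + 7.8 mL = 8.25 mL total → factor 8.25/0.45 = 18.333
Step 2: 4 mL + 36 mL = 40 mL total → factor 40/4 = 10
Step 3: 0.42 mL + 23.8 mL = 24.22 mL total → factor 24.22/0.42 = 57.667
Step 4: 0.42 mL + 8.3 mL = 8.72 mL total → factor 8.72/0.42 = 20.762
Overall dilution factor = 18.333 × 10 × 57.667 × 20.762 = 2.195 × 10^5
Stock = 2.28 × 10^-6 μg/mL × 2.195 × 10^5 = 0.500 μg/mL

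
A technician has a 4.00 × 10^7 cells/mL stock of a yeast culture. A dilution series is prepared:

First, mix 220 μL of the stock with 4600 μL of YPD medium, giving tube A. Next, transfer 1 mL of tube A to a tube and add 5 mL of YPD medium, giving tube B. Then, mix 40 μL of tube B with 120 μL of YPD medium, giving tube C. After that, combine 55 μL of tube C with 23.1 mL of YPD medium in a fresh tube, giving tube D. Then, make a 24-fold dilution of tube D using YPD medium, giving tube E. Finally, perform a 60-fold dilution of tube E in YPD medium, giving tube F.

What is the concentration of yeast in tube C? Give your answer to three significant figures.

Step 1: 220 μL + 4600 μL = 4820 μL total → factor 4820/220 = 21.909
Step 2: 1 mL + 5 mL = 6 mL total → factor 6/1 = 6
Step 3: 40 μL + 120 μL = 160 μL total → factor 160/40 = 4
Dilution factor through tube C = 21.909 × 6 × 4 = 525.82
[tube C] = 4.00 × 10^7 cells/mL / 525.82 = 7.61 × 10^4 cells/mL

7.61 × 10^4 cells/mL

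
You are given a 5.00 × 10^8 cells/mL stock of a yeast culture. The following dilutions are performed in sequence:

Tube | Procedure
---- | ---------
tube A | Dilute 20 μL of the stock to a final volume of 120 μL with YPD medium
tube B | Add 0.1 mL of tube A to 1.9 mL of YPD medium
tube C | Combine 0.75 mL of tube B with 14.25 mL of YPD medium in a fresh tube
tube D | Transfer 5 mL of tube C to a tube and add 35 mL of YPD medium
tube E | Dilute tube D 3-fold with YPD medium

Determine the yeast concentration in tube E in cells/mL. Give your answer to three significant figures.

Step 1: 20 μL brought to 120 μL → factor 120/20 = 6
Step 2: 0.1 mL + 1.9 mL = 2 mL total → factor 2/0.1 = 20
Step 3: 0.75 mL + 14.25 mL = 15 mL total → factor 15/0.75 = 20
Step 4: 5 mL + 35 mL = 40 mL total → factor 40/5 = 8
Step 5: 3-fold → factor 3
Overall dilution factor = 6 × 20 × 20 × 8 × 3 = 57600
Final = 5.00 × 10^8 cells/mL / 57600 = 8.68 × 10^3 cells/mL

8.68 × 10^3 cells/mL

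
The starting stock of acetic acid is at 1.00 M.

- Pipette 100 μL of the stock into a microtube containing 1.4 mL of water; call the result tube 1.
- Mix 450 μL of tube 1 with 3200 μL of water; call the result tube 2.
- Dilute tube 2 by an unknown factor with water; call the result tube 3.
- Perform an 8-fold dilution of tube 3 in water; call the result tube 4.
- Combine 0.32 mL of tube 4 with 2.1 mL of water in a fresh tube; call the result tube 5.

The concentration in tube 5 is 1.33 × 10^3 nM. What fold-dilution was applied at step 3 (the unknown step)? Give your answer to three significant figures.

Step 1: 100 μL + 1.4 mL = 1500 μL total → factor 1500/100 = 15
Step 2: 450 μL + 3200 μL = 3650 μL total → factor 3650/450 = 8.1111
Step 3: unknown factor x
Step 4: 8-fold → factor 8
Step 5: 0.32 mL + 2.1 mL = 2.42 mL total → factor 2.42/0.32 = 7.5625
Product of known-step factors = 7360.8
Overall factor = 1.00 M / (1.33 × 10^3 nM) = 7.5188 × 10^5
x = 7.5188 × 10^5 / 7360.8 = 102

102-fold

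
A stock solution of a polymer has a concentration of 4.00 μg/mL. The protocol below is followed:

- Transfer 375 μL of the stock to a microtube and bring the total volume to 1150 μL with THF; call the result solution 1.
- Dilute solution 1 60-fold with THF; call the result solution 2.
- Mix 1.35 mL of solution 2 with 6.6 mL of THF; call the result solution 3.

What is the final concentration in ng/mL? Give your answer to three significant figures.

Step 1: 375 μL brought to 1150 μL → factor 1150/375 = 3.0667
Step 2: 60-fold → factor 60
Step 3: 1.35 mL + 6.6 mL = 7.95 mL total → factor 7.95/1.35 = 5.8889
Overall dilution factor = 3.0667 × 60 × 5.8889 = 1083.6
Final = 4.00 μg/mL / 1083.6 = 0.003692 μg/mL = 3.69 ng/mL

3.69 ng/mL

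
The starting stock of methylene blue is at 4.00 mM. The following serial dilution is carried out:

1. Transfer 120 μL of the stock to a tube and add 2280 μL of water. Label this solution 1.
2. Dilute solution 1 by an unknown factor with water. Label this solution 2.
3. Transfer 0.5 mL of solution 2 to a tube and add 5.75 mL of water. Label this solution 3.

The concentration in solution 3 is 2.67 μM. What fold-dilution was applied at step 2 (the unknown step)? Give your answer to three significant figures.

5.99-fold

Step 1: 120 μL + 2280 μL = 2400 μL total → factor 2400/120 = 20
Step 2: unknown factor x
Step 3: 0.5 mL + 5.75 mL = 6.25 mL total → factor 6.25/0.5 = 12.5
Product of known-step factors = 250
Overall factor = 4.00 mM / (2.67 μM) = 1498.1
x = 1498.1 / 250 = 5.99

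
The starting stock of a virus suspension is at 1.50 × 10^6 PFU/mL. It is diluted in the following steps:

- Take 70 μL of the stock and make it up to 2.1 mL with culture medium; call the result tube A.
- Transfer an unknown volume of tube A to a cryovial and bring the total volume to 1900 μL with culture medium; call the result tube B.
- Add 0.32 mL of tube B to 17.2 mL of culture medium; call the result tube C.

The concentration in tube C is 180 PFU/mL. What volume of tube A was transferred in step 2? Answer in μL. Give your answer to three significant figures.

Step 1: 70 μL brought to 2.1 mL → factor 2100/70 = 30
Step 2: v brought to 1900 μL → factor = 1900 μL/v
Step 3: 0.32 mL + 17.2 mL = 17.52 mL total → factor 17.52/0.32 = 54.75
Product of known-step factors = 1642.5
Overall factor = 1.50 × 10^6 PFU/mL / (180 PFU/mL) = 8333.3
Step-2 factor = 8333.3 / 1642.5 = 5.0736
v = 1900 μL / 5.0736 = 374 μL

374 μL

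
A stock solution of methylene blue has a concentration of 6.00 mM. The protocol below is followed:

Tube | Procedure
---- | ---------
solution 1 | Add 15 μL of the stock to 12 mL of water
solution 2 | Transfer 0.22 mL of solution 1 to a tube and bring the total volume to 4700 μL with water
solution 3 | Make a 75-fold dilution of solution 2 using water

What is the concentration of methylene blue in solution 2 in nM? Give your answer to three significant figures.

Step 1: 15 μL + 12 mL = 12015 μL total → factor 12015/15 = 801
Step 2: 0.22 mL brought to 4700 μL → factor 4.7/0.22 = 21.364
Dilution factor through solution 2 = 801 × 21.364 = 17112
[solution 2] = 6.00 mM / 17112 = 0.0003506 mM = 351 nM

351 nM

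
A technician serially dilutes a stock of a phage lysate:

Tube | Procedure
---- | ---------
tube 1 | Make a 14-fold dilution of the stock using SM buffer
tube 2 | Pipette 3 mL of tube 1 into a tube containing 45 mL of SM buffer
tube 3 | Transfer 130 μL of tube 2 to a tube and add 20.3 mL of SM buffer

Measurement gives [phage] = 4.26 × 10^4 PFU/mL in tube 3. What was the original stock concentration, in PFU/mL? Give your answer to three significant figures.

1.50 × 10^9 PFU/mL

Step 1: 14-fold → factor 14
Step 2: 3 mL + 45 mL = 48 mL total → factor 48/3 = 16
Step 3: 130 μL + 20.3 mL = 20430 μL total → factor 20430/130 = 157.15
Overall dilution factor = 14 × 16 × 157.15 = 35202
Stock = 4.26 × 10^4 PFU/mL × 35202 = 1.50 × 10^9 PFU/mL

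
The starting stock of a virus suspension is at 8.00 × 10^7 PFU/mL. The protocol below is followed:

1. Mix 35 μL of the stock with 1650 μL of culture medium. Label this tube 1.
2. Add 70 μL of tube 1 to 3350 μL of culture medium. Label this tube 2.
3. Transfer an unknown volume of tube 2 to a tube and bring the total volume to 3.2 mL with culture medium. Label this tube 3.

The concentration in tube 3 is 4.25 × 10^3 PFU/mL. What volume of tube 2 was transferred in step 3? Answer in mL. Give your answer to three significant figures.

0.400 mL

Step 1: 35 μL + 1650 μL = 1685 μL total → factor 1685/35 = 48.143
Step 2: 70 μL + 3350 μL = 3420 μL total → factor 3420/70 = 48.857
Step 3: v brought to 3.2 mL → factor = 3.2 mL/v
Product of known-step factors = 2352.1
Overall factor = 8.00 × 10^7 PFU/mL / (4.25 × 10^3 PFU/mL) = 18824
Step-3 factor = 18824 / 2352.1 = 8.0028
v = 3.2 mL / 8.0028 = 0.400 mL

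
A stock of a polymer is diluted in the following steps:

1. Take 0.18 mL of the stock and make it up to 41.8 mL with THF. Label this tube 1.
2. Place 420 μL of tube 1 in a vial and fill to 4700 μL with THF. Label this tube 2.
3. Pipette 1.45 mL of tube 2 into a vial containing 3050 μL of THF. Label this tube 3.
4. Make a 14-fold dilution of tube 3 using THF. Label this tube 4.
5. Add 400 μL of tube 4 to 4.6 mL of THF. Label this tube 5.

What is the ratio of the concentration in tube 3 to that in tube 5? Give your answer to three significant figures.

175

Step 1: 0.18 mL brought to 41.8 mL → factor 41.8/0.18 = 232.22
Step 2: 420 μL brought to 4700 μL → factor 4700/420 = 11.19
Step 3: 1.45 mL + 3050 μL = 4.5 mL total → factor 4.5/1.45 = 3.1034
Step 4: 14-fold → factor 14
Step 5: 400 μL + 4.6 mL = 5000 μL total → factor 5000/400 = 12.5
Dilution factor to tube 3 = 8064.9; to tube 5 = 1.4114 × 10^6
[tube 3]/[tube 5] = (factor to tube 5)/(factor to tube 3) = 1.4114 × 10^6/8064.9 = 175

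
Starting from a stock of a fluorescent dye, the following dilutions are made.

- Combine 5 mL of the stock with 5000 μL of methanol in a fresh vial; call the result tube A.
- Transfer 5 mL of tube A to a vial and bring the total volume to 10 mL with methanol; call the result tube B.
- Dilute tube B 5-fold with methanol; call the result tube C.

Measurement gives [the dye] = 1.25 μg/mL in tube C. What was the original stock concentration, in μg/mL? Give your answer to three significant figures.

Step 1: 5 mL + 5000 μL = 10 mL total → factor 10/5 = 2
Step 2: 5 mL brought to 10 mL → factor 10/5 = 2
Step 3: 5-fold → factor 5
Overall dilution factor = 2 × 2 × 5 = 20
Stock = 1.25 μg/mL × 20 = 25.0 μg/mL

25.0 μg/mL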